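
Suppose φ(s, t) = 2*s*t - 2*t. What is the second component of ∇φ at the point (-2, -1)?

(∇φ)_2 = ∂φ/∂t = 2*s - 2
At (-2, -1): -6.

-6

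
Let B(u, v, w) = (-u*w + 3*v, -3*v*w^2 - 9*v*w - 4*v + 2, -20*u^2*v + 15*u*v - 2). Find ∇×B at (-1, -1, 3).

(∇×B)₁ = ∂B₃/∂v − ∂B₂/∂w = -20*u^2 + 15*u + 6*v*w + 9*v
(∇×B)₂ = ∂B₁/∂w − ∂B₃/∂u = 40*u*v - u - 15*v
(∇×B)₃ = ∂B₂/∂u − ∂B₁/∂v = -3
∇×B = (-20*u^2 + 15*u + 6*v*w + 9*v, 40*u*v - u - 15*v, -3)
At (-1, -1, 3): (-62, 56, -3).

(-62, 56, -3)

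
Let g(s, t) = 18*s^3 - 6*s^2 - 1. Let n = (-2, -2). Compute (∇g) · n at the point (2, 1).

-384

∂g/∂s = 54*s^2 - 12*s
∂g/∂t = 0
∇g at (2, 1) = (192, 0)
∇g · n = (192)(-2) + (0)(-2) = -384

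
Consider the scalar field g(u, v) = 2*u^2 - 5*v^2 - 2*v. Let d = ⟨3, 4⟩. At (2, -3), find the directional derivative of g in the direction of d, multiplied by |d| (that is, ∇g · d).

∂g/∂u = 4*u
∂g/∂v = -10*v - 2
∇g at (2, -3) = (8, 28)
∇g · d = (8)(3) + (28)(4) = 136

136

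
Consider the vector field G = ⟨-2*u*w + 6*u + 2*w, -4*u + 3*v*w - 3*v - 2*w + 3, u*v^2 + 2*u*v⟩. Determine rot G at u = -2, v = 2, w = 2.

(-16, -2, -4)

(∇×G)₁ = ∂G₃/∂v − ∂G₂/∂w = 2*u*v + 2*u - 3*v + 2
(∇×G)₂ = ∂G₁/∂w − ∂G₃/∂u = -2*u - v^2 - 2*v + 2
(∇×G)₃ = ∂G₂/∂u − ∂G₁/∂v = -4
∇×G = (2*u*v + 2*u - 3*v + 2, -2*u - v^2 - 2*v + 2, -4)
At (-2, 2, 2): (-16, -2, -4).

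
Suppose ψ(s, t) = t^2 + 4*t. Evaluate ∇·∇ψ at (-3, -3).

2

∂²ψ/∂s² = 0
∂²ψ/∂t² = 2
∇²ψ = 2
At (-3, -3): 2.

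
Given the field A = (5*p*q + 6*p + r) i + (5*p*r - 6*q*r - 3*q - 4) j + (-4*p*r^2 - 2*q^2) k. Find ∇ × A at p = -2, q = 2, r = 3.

(∇×A)₁ = ∂A₃/∂q − ∂A₂/∂r = -5*p + 2*q
(∇×A)₂ = ∂A₁/∂r − ∂A₃/∂p = 4*r^2 + 1
(∇×A)₃ = ∂A₂/∂p − ∂A₁/∂q = -5*p + 5*r
∇×A = (-5*p + 2*q, 4*r^2 + 1, -5*p + 5*r)
At (-2, 2, 3): (14, 37, 25).

(14, 37, 25)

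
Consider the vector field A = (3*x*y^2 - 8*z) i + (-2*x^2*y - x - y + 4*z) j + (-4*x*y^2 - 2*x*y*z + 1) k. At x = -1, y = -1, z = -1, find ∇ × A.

(∇×A)₁ = ∂A₃/∂y − ∂A₂/∂z = -8*x*y - 2*x*z - 4
(∇×A)₂ = ∂A₁/∂z − ∂A₃/∂x = 4*y^2 + 2*y*z - 8
(∇×A)₃ = ∂A₂/∂x − ∂A₁/∂y = -10*x*y - 1
∇×A = (-8*x*y - 2*x*z - 4, 4*y^2 + 2*y*z - 8, -10*x*y - 1)
At (-1, -1, -1): (-14, -2, -11).

(-14, -2, -11)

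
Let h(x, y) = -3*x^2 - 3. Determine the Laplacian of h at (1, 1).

-6

∂²h/∂x² = -6
∂²h/∂y² = 0
∇²h = -6
At (1, 1): -6.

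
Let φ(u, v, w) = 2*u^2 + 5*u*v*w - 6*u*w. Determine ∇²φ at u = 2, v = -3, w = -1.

4

∂²φ/∂u² = 4
∂²φ/∂v² = 0
∂²φ/∂w² = 0
∇²φ = 4
At (2, -3, -1): 4.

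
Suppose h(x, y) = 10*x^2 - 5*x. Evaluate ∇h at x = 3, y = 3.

(55, 0)

∂h/∂x = 20*x - 5
∂h/∂y = 0
∇h = (20*x - 5, 0)
At (3, 3): (55, 0).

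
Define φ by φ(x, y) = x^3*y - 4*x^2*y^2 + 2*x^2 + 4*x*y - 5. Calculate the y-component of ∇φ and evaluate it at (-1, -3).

19

(∇φ)_2 = ∂φ/∂y = x^3 - 8*x^2*y + 4*x
At (-1, -3): 19.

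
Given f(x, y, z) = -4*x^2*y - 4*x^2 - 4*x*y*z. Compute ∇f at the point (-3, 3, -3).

(132, -72, 36)

∂f/∂x = -8*x*y - 8*x - 4*y*z
∂f/∂y = -4*x^2 - 4*x*z
∂f/∂z = -4*x*y
∇f = (-8*x*y - 8*x - 4*y*z, -4*x^2 - 4*x*z, -4*x*y)
At (-3, 3, -3): (132, -72, 36).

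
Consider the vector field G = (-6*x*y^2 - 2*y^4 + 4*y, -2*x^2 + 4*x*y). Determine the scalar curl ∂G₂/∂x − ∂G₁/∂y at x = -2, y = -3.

-152

∂G₂/∂x = -4*x + 4*y
∂G₁/∂y = -12*x*y - 8*y^3 + 4
Scalar curl = 12*x*y - 4*x + 8*y^3 + 4*y - 4
At (-2, -3): -152.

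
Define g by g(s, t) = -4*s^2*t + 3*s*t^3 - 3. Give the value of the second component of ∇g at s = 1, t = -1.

5

(∇g)_2 = ∂g/∂t = -4*s^2 + 9*s*t^2
At (1, -1): 5.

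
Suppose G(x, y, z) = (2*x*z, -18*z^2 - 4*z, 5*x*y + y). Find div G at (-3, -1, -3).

∂G₁/∂x = 2*z
∂G₂/∂y = 0
∂G₃/∂z = 0
∇·G = 2*z
At (-3, -1, -3): -6.

-6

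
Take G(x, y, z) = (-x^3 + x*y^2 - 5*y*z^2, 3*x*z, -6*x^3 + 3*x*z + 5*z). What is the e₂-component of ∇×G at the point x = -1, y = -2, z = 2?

52

(∇×G)_2 = ∂G₁/∂z − ∂G₃/∂x
= -10*y*z − (-18*x^2 + 3*z)
= 18*x^2 - 10*y*z - 3*z
At (-1, -2, 2): 52.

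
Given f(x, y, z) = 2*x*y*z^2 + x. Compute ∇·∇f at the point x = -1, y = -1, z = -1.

∂²f/∂x² = 0
∂²f/∂y² = 0
∂²f/∂z² = 4*x*y
∇²f = 4*x*y
At (-1, -1, -1): 4.

4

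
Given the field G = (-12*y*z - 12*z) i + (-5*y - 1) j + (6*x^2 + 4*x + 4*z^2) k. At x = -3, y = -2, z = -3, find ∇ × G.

(∇×G)₁ = ∂G₃/∂y − ∂G₂/∂z = 0
(∇×G)₂ = ∂G₁/∂z − ∂G₃/∂x = -12*x - 12*y - 16
(∇×G)₃ = ∂G₂/∂x − ∂G₁/∂y = 12*z
∇×G = (0, -12*x - 12*y - 16, 12*z)
At (-3, -2, -3): (0, 44, -36).

(0, 44, -36)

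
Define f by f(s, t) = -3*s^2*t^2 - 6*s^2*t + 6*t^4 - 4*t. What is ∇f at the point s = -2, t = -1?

∂f/∂s = -6*s*t^2 - 12*s*t
∂f/∂t = -6*s^2*t - 6*s^2 + 24*t^3 - 4
∇f = (-6*s*t^2 - 12*s*t, -6*s^2*t - 6*s^2 + 24*t^3 - 4)
At (-2, -1): (-12, -28).

(-12, -28)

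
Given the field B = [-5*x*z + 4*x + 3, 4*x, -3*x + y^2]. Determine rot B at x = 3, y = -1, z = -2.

(∇×B)₁ = ∂B₃/∂y − ∂B₂/∂z = 2*y
(∇×B)₂ = ∂B₁/∂z − ∂B₃/∂x = -5*x + 3
(∇×B)₃ = ∂B₂/∂x − ∂B₁/∂y = 4
∇×B = (2*y, -5*x + 3, 4)
At (3, -1, -2): (-2, -12, 4).

(-2, -12, 4)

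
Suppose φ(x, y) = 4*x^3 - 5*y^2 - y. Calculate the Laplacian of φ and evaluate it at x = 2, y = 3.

38

∂²φ/∂x² = 24*x
∂²φ/∂y² = -10
∇²φ = 24*x - 10
At (2, 3): 38.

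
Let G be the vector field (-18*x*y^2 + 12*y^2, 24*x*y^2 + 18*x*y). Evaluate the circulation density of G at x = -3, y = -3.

558

∂G₂/∂x = 24*y^2 + 18*y
∂G₁/∂y = -36*x*y + 24*y
Scalar curl = 36*x*y + 24*y^2 - 6*y
At (-3, -3): 558.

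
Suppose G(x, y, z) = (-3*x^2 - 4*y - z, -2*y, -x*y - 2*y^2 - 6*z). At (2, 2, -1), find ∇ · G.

-20

∂G₁/∂x = -6*x
∂G₂/∂y = -2
∂G₃/∂z = -6
∇·G = -6*x - 8
At (2, 2, -1): -20.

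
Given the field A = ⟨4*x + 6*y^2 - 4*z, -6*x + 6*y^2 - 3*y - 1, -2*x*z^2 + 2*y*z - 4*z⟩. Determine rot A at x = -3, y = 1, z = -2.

(∇×A)₁ = ∂A₃/∂y − ∂A₂/∂z = 2*z
(∇×A)₂ = ∂A₁/∂z − ∂A₃/∂x = 2*z^2 - 4
(∇×A)₃ = ∂A₂/∂x − ∂A₁/∂y = -12*y - 6
∇×A = (2*z, 2*z^2 - 4, -12*y - 6)
At (-3, 1, -2): (-4, 4, -18).

(-4, 4, -18)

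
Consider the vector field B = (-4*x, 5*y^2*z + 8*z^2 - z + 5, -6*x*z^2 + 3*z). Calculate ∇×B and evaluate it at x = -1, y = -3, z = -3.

(∇×B)₁ = ∂B₃/∂y − ∂B₂/∂z = -5*y^2 - 16*z + 1
(∇×B)₂ = ∂B₁/∂z − ∂B₃/∂x = 6*z^2
(∇×B)₃ = ∂B₂/∂x − ∂B₁/∂y = 0
∇×B = (-5*y^2 - 16*z + 1, 6*z^2, 0)
At (-1, -3, -3): (4, 54, 0).

(4, 54, 0)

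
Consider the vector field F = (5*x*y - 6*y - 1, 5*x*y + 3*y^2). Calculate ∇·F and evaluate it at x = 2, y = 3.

43

∂F₁/∂x = 5*y
∂F₂/∂y = 5*x + 6*y
∇·F = 5*x + 11*y
At (2, 3): 43.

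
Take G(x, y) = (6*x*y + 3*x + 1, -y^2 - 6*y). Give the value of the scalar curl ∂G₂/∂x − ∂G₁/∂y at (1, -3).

-6

∂G₂/∂x = 0
∂G₁/∂y = 6*x
Scalar curl = -6*x
At (1, -3): -6.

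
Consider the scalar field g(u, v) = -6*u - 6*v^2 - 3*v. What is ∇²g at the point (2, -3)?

-12

∂²g/∂u² = 0
∂²g/∂v² = -12
∇²g = -12
At (2, -3): -12.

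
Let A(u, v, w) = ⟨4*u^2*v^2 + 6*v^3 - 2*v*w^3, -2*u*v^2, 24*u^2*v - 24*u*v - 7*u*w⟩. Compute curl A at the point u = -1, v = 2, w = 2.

(48, 110, -80)

(∇×A)₁ = ∂A₃/∂v − ∂A₂/∂w = 24*u^2 - 24*u
(∇×A)₂ = ∂A₁/∂w − ∂A₃/∂u = -48*u*v - 6*v*w^2 + 24*v + 7*w
(∇×A)₃ = ∂A₂/∂u − ∂A₁/∂v = -8*u^2*v - 20*v^2 + 2*w^3
∇×A = (24*u^2 - 24*u, -48*u*v - 6*v*w^2 + 24*v + 7*w, -8*u^2*v - 20*v^2 + 2*w^3)
At (-1, 2, 2): (48, 110, -80).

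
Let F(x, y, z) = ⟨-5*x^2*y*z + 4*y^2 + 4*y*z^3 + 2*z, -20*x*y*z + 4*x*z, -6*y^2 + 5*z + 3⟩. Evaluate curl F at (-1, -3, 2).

(100, -127, 130)

(∇×F)₁ = ∂F₃/∂y − ∂F₂/∂z = 20*x*y - 4*x - 12*y
(∇×F)₂ = ∂F₁/∂z − ∂F₃/∂x = -5*x^2*y + 12*y*z^2 + 2
(∇×F)₃ = ∂F₂/∂x − ∂F₁/∂y = 5*x^2*z - 20*y*z - 8*y - 4*z^3 + 4*z
∇×F = (20*x*y - 4*x - 12*y, -5*x^2*y + 12*y*z^2 + 2, 5*x^2*z - 20*y*z - 8*y - 4*z^3 + 4*z)
At (-1, -3, 2): (100, -127, 130).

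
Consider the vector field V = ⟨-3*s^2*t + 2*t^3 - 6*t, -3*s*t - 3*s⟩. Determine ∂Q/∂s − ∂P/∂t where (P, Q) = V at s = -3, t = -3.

∂V₂/∂s = -3*t - 3
∂V₁/∂t = -3*s^2 + 6*t^2 - 6
Scalar curl = 3*s^2 - 6*t^2 - 3*t + 3
At (-3, -3): -15.

-15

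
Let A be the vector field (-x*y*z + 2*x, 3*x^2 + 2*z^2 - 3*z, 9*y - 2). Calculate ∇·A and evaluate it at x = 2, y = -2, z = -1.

0

∂A₁/∂x = -y*z + 2
∂A₂/∂y = 0
∂A₃/∂z = 0
∇·A = -y*z + 2
At (2, -2, -1): 0.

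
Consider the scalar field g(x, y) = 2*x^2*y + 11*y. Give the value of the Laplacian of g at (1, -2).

∂²g/∂x² = 4*y
∂²g/∂y² = 0
∇²g = 4*y
At (1, -2): -8.

-8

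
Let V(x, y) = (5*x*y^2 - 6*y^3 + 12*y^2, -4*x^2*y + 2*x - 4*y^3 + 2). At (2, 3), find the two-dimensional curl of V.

-16

∂V₂/∂x = -8*x*y + 2
∂V₁/∂y = 10*x*y - 18*y^2 + 24*y
Scalar curl = -18*x*y + 18*y^2 - 24*y + 2
At (2, 3): -16.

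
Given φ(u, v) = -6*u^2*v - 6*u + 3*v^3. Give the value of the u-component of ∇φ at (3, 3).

-114

(∇φ)_1 = ∂φ/∂u = -12*u*v - 6
At (3, 3): -114.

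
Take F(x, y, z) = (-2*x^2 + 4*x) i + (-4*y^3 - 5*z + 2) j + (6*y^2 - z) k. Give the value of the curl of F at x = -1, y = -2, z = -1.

(∇×F)₁ = ∂F₃/∂y − ∂F₂/∂z = 12*y + 5
(∇×F)₂ = ∂F₁/∂z − ∂F₃/∂x = 0
(∇×F)₃ = ∂F₂/∂x − ∂F₁/∂y = 0
∇×F = (12*y + 5, 0, 0)
At (-1, -2, -1): (-19, 0, 0).

(-19, 0, 0)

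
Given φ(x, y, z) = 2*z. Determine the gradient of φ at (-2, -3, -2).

∂φ/∂x = 0
∂φ/∂y = 0
∂φ/∂z = 2
∇φ = (0, 0, 2)
At (-2, -3, -2): (0, 0, 2).

(0, 0, 2)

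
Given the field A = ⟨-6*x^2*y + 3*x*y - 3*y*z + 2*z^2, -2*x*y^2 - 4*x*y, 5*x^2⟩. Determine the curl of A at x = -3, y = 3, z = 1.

(∇×A)₁ = ∂A₃/∂y − ∂A₂/∂z = 0
(∇×A)₂ = ∂A₁/∂z − ∂A₃/∂x = -10*x - 3*y + 4*z
(∇×A)₃ = ∂A₂/∂x − ∂A₁/∂y = 6*x^2 - 3*x - 2*y^2 - 4*y + 3*z
∇×A = (0, -10*x - 3*y + 4*z, 6*x^2 - 3*x - 2*y^2 - 4*y + 3*z)
At (-3, 3, 1): (0, 25, 36).

(0, 25, 36)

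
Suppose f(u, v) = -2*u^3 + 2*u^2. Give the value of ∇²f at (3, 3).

∂²f/∂u² = 4*(-3*u + 1)
∂²f/∂v² = 0
∇²f = -12*u + 4
At (3, 3): -32.

-32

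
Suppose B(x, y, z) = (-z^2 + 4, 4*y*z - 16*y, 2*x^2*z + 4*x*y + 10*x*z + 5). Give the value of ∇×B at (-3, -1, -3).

(-8, 4, 0)

(∇×B)₁ = ∂B₃/∂y − ∂B₂/∂z = 4*x - 4*y
(∇×B)₂ = ∂B₁/∂z − ∂B₃/∂x = -4*x*z - 4*y - 12*z
(∇×B)₃ = ∂B₂/∂x − ∂B₁/∂y = 0
∇×B = (4*x - 4*y, -4*x*z - 4*y - 12*z, 0)
At (-3, -1, -3): (-8, 4, 0).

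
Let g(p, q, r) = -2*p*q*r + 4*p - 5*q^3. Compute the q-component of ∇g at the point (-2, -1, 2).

-7

(∇g)_2 = ∂g/∂q = -2*p*r - 15*q^2
At (-2, -1, 2): -7.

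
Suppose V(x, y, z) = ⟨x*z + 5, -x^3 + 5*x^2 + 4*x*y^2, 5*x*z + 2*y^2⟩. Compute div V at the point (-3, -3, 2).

59

∂V₁/∂x = z
∂V₂/∂y = 8*x*y
∂V₃/∂z = 5*x
∇·V = 8*x*y + 5*x + z
At (-3, -3, 2): 59.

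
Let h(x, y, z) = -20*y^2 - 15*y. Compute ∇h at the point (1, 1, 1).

(0, -55, 0)

∂h/∂x = 0
∂h/∂y = -40*y - 15
∂h/∂z = 0
∇h = (0, -40*y - 15, 0)
At (1, 1, 1): (0, -55, 0).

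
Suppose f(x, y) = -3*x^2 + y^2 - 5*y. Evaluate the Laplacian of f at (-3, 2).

-4

∂²f/∂x² = -6
∂²f/∂y² = 2
∇²f = -4
At (-3, 2): -4.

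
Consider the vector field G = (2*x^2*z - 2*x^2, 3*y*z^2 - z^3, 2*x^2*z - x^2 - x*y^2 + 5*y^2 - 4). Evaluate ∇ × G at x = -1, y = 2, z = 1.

(∇×G)₁ = ∂G₃/∂y − ∂G₂/∂z = -2*x*y - 6*y*z + 10*y + 3*z^2
(∇×G)₂ = ∂G₁/∂z − ∂G₃/∂x = 2*x^2 - 4*x*z + 2*x + y^2
(∇×G)₃ = ∂G₂/∂x − ∂G₁/∂y = 0
∇×G = (-2*x*y - 6*y*z + 10*y + 3*z^2, 2*x^2 - 4*x*z + 2*x + y^2, 0)
At (-1, 2, 1): (15, 8, 0).

(15, 8, 0)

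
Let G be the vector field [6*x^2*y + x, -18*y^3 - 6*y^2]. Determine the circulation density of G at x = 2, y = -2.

∂G₂/∂x = 0
∂G₁/∂y = 6*x^2
Scalar curl = -6*x^2
At (2, -2): -24.

-24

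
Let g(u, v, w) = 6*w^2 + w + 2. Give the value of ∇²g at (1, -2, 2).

∂²g/∂u² = 0
∂²g/∂v² = 0
∂²g/∂w² = 12
∇²g = 12
At (1, -2, 2): 12.

12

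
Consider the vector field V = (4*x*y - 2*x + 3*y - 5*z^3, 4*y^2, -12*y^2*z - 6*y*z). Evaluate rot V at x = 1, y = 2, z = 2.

(-108, -60, -7)

(∇×V)₁ = ∂V₃/∂y − ∂V₂/∂z = -24*y*z - 6*z
(∇×V)₂ = ∂V₁/∂z − ∂V₃/∂x = -15*z^2
(∇×V)₃ = ∂V₂/∂x − ∂V₁/∂y = -4*x - 3
∇×V = (-24*y*z - 6*z, -15*z^2, -4*x - 3)
At (1, 2, 2): (-108, -60, -7).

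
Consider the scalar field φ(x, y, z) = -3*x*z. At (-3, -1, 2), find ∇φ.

(-6, 0, 9)

∂φ/∂x = -3*z
∂φ/∂y = 0
∂φ/∂z = -3*x
∇φ = (-3*z, 0, -3*x)
At (-3, -1, 2): (-6, 0, 9).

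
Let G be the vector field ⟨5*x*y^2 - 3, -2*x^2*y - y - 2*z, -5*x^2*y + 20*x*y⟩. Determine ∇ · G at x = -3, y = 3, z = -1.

26

∂G₁/∂x = 5*y^2
∂G₂/∂y = -2*x^2 - 1
∂G₃/∂z = 0
∇·G = -2*x^2 + 5*y^2 - 1
At (-3, 3, -1): 26.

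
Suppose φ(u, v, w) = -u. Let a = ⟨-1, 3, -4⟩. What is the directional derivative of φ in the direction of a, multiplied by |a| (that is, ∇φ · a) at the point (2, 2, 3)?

1

∂φ/∂u = -1
∂φ/∂v = 0
∂φ/∂w = 0
∇φ at (2, 2, 3) = (-1, 0, 0)
∇φ · a = (-1)(-1) + (0)(3) + (0)(-4) = 1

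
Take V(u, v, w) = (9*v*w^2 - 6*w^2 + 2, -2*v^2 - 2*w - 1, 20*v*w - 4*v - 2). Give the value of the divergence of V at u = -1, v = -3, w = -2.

∂V₁/∂u = 0
∂V₂/∂v = -4*v
∂V₃/∂w = 20*v
∇·V = 16*v
At (-1, -3, -2): -48.

-48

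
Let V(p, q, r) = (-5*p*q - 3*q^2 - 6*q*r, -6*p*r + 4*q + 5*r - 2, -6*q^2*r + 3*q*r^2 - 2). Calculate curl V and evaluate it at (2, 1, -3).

(∇×V)₁ = ∂V₃/∂q − ∂V₂/∂r = 6*p - 12*q*r + 3*r^2 - 5
(∇×V)₂ = ∂V₁/∂r − ∂V₃/∂p = -6*q
(∇×V)₃ = ∂V₂/∂p − ∂V₁/∂q = 5*p + 6*q
∇×V = (6*p - 12*q*r + 3*r^2 - 5, -6*q, 5*p + 6*q)
At (2, 1, -3): (70, -6, 16).

(70, -6, 16)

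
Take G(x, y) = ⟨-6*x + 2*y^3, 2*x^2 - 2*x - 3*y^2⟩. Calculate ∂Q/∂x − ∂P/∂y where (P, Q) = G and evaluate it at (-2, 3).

∂G₂/∂x = 4*x - 2
∂G₁/∂y = 6*y^2
Scalar curl = 4*x - 6*y^2 - 2
At (-2, 3): -64.

-64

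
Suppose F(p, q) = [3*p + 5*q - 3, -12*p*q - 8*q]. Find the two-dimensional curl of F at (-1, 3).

∂F₂/∂p = -12*q
∂F₁/∂q = 5
Scalar curl = -12*q - 5
At (-1, 3): -41.

-41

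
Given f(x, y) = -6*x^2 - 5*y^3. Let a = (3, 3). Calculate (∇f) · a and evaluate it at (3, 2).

∂f/∂x = -12*x
∂f/∂y = -15*y^2
∇f at (3, 2) = (-36, -60)
∇f · a = (-36)(3) + (-60)(3) = -288

-288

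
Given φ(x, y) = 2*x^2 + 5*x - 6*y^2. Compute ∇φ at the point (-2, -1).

(-3, 12)

∂φ/∂x = 4*x + 5
∂φ/∂y = -12*y
∇φ = (4*x + 5, -12*y)
At (-2, -1): (-3, 12).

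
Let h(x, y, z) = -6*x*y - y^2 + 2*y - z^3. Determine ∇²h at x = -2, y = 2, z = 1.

∂²h/∂x² = 0
∂²h/∂y² = -2
∂²h/∂z² = -6*z
∇²h = -6*z - 2
At (-2, 2, 1): -8.

-8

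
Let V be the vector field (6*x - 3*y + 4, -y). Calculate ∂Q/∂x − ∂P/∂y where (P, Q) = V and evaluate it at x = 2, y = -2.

3

∂V₂/∂x = 0
∂V₁/∂y = -3
Scalar curl = 3
At (2, -2): 3.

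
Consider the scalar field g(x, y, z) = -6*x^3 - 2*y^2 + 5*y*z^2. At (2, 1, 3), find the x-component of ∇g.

-72

(∇g)_1 = ∂g/∂x = -18*x^2
At (2, 1, 3): -72.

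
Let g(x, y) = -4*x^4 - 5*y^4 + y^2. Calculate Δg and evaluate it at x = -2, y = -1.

-250

∂²g/∂x² = -48*x^2
∂²g/∂y² = 2*(-30*y^2 + 1)
∇²g = -48*x^2 - 60*y^2 + 2
At (-2, -1): -250.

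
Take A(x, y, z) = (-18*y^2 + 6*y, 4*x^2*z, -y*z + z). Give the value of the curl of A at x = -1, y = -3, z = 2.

(-6, 0, -130)

(∇×A)₁ = ∂A₃/∂y − ∂A₂/∂z = -4*x^2 - z
(∇×A)₂ = ∂A₁/∂z − ∂A₃/∂x = 0
(∇×A)₃ = ∂A₂/∂x − ∂A₁/∂y = 8*x*z + 36*y - 6
∇×A = (-4*x^2 - z, 0, 8*x*z + 36*y - 6)
At (-1, -3, 2): (-6, 0, -130).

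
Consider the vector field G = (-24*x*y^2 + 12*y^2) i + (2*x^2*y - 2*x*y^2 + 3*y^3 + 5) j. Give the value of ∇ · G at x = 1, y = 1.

-17

∂G₁/∂x = -24*y^2
∂G₂/∂y = 2*x^2 - 4*x*y + 9*y^2
∇·G = 2*x^2 - 4*x*y - 15*y^2
At (1, 1): -17.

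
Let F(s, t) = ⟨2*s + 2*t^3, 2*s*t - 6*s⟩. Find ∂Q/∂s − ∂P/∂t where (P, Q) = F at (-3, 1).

∂F₂/∂s = 2*t - 6
∂F₁/∂t = 6*t^2
Scalar curl = -6*t^2 + 2*t - 6
At (-3, 1): -10.

-10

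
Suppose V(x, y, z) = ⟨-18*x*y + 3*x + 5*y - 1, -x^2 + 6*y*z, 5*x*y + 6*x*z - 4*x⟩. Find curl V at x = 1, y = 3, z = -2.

(-13, 1, 11)

(∇×V)₁ = ∂V₃/∂y − ∂V₂/∂z = 5*x - 6*y
(∇×V)₂ = ∂V₁/∂z − ∂V₃/∂x = -5*y - 6*z + 4
(∇×V)₃ = ∂V₂/∂x − ∂V₁/∂y = 16*x - 5
∇×V = (5*x - 6*y, -5*y - 6*z + 4, 16*x - 5)
At (1, 3, -2): (-13, 1, 11).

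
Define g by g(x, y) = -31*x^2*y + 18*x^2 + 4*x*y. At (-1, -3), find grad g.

∂g/∂x = -62*x*y + 36*x + 4*y
∂g/∂y = -31*x^2 + 4*x
∇g = (-62*x*y + 36*x + 4*y, -31*x^2 + 4*x)
At (-1, -3): (-234, -35).

(-234, -35)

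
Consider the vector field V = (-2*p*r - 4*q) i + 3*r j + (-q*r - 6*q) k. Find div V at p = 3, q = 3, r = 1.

-5

∂V₁/∂p = -2*r
∂V₂/∂q = 0
∂V₃/∂r = -q
∇·V = -q - 2*r
At (3, 3, 1): -5.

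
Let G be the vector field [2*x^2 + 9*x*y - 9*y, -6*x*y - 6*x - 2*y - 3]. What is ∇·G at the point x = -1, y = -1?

-9

∂G₁/∂x = 4*x + 9*y
∂G₂/∂y = -6*x - 2
∇·G = -2*x + 9*y - 2
At (-1, -1): -9.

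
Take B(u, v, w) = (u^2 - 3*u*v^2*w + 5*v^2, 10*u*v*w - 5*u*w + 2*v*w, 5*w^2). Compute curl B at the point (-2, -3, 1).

(-64, 54, 31)

(∇×B)₁ = ∂B₃/∂v − ∂B₂/∂w = -10*u*v + 5*u - 2*v
(∇×B)₂ = ∂B₁/∂w − ∂B₃/∂u = -3*u*v^2
(∇×B)₃ = ∂B₂/∂u − ∂B₁/∂v = 6*u*v*w + 10*v*w - 10*v - 5*w
∇×B = (-10*u*v + 5*u - 2*v, -3*u*v^2, 6*u*v*w + 10*v*w - 10*v - 5*w)
At (-2, -3, 1): (-64, 54, 31).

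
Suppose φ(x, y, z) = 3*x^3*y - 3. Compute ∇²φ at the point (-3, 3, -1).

∂²φ/∂x² = 18*x*y
∂²φ/∂y² = 0
∂²φ/∂z² = 0
∇²φ = 18*x*y
At (-3, 3, -1): -162.

-162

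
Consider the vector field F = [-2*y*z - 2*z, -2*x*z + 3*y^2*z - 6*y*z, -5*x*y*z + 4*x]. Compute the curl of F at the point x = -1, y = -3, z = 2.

(-37, -30, 0)

(∇×F)₁ = ∂F₃/∂y − ∂F₂/∂z = -5*x*z + 2*x - 3*y^2 + 6*y
(∇×F)₂ = ∂F₁/∂z − ∂F₃/∂x = 5*y*z - 2*y - 6
(∇×F)₃ = ∂F₂/∂x − ∂F₁/∂y = 0
∇×F = (-5*x*z + 2*x - 3*y^2 + 6*y, 5*y*z - 2*y - 6, 0)
At (-1, -3, 2): (-37, -30, 0).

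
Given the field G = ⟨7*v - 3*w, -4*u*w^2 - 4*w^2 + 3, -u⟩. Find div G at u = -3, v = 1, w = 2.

0

∂G₁/∂u = 0
∂G₂/∂v = 0
∂G₃/∂w = 0
∇·G = 0
At (-3, 1, 2): 0.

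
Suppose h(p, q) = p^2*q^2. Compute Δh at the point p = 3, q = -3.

∂²h/∂p² = 2*q^2
∂²h/∂q² = 2*p^2
∇²h = 2*p^2 + 2*q^2
At (3, -3): 36.

36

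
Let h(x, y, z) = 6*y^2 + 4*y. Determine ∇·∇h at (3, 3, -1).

12

∂²h/∂x² = 0
∂²h/∂y² = 12
∂²h/∂z² = 0
∇²h = 12
At (3, 3, -1): 12.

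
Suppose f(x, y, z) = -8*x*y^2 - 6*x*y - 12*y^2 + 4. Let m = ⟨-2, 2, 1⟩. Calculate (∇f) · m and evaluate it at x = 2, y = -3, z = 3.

∂f/∂x = -8*y^2 - 6*y
∂f/∂y = -16*x*y - 6*x - 24*y
∂f/∂z = 0
∇f at (2, -3, 3) = (-54, 156, 0)
∇f · m = (-54)(-2) + (156)(2) + (0)(1) = 420

420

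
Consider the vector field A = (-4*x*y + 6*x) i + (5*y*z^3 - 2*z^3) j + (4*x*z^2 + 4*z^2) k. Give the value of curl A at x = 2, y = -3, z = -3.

(∇×A)₁ = ∂A₃/∂y − ∂A₂/∂z = -15*y*z^2 + 6*z^2
(∇×A)₂ = ∂A₁/∂z − ∂A₃/∂x = -4*z^2
(∇×A)₃ = ∂A₂/∂x − ∂A₁/∂y = 4*x
∇×A = (-15*y*z^2 + 6*z^2, -4*z^2, 4*x)
At (2, -3, -3): (459, -36, 8).

(459, -36, 8)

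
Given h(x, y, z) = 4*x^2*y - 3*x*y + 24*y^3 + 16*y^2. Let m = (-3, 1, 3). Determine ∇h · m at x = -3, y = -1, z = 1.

4

∂h/∂x = 8*x*y - 3*y
∂h/∂y = 4*x^2 - 3*x + 72*y^2 + 32*y
∂h/∂z = 0
∇h at (-3, -1, 1) = (27, 85, 0)
∇h · m = (27)(-3) + (85)(1) + (0)(3) = 4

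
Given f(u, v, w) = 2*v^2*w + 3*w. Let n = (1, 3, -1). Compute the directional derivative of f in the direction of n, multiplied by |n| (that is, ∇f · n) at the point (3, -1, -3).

∂f/∂u = 0
∂f/∂v = 4*v*w
∂f/∂w = 2*v^2 + 3
∇f at (3, -1, -3) = (0, 12, 5)
∇f · n = (0)(1) + (12)(3) + (5)(-1) = 31

31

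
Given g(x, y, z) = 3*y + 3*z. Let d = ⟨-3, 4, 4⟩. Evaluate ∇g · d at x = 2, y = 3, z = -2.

∂g/∂x = 0
∂g/∂y = 3
∂g/∂z = 3
∇g at (2, 3, -2) = (0, 3, 3)
∇g · d = (0)(-3) + (3)(4) + (3)(4) = 24

24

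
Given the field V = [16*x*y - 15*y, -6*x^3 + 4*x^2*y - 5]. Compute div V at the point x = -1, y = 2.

∂V₁/∂x = 16*y
∂V₂/∂y = 4*x^2
∇·V = 4*x^2 + 16*y
At (-1, 2): 36.

36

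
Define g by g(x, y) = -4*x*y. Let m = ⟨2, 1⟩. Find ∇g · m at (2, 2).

∂g/∂x = -4*y
∂g/∂y = -4*x
∇g at (2, 2) = (-8, -8)
∇g · m = (-8)(2) + (-8)(1) = -24

-24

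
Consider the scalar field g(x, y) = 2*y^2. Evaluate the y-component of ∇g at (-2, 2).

(∇g)_2 = ∂g/∂y = 4*y
At (-2, 2): 8.

8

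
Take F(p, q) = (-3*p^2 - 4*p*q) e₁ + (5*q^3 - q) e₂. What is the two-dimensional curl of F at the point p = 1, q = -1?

∂F₂/∂p = 0
∂F₁/∂q = -4*p
Scalar curl = 4*p
At (1, -1): 4.

4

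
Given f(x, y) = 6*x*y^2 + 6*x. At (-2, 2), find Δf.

-24

∂²f/∂x² = 0
∂²f/∂y² = 12*x
∇²f = 12*x
At (-2, 2): -24.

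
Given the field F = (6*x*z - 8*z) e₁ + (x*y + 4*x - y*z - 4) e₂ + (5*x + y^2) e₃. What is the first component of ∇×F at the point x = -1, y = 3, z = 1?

(∇×F)_1 = ∂F₃/∂y − ∂F₂/∂z
= 2*y − (-y)
= 3*y
At (-1, 3, 1): 9.

9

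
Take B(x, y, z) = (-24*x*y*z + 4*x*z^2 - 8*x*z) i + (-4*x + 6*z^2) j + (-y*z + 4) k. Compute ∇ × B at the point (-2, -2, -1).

(∇×B)₁ = ∂B₃/∂y − ∂B₂/∂z = -13*z
(∇×B)₂ = ∂B₁/∂z − ∂B₃/∂x = -24*x*y + 8*x*z - 8*x
(∇×B)₃ = ∂B₂/∂x − ∂B₁/∂y = 24*x*z - 4
∇×B = (-13*z, -24*x*y + 8*x*z - 8*x, 24*x*z - 4)
At (-2, -2, -1): (13, -64, 44).

(13, -64, 44)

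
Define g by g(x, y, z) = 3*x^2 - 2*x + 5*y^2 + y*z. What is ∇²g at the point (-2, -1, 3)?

∂²g/∂x² = 6
∂²g/∂y² = 10
∂²g/∂z² = 0
∇²g = 16
At (-2, -1, 3): 16.

16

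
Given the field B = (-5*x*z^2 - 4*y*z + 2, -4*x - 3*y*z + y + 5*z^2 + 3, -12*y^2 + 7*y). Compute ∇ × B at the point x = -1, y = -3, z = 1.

(∇×B)₁ = ∂B₃/∂y − ∂B₂/∂z = -21*y - 10*z + 7
(∇×B)₂ = ∂B₁/∂z − ∂B₃/∂x = -10*x*z - 4*y
(∇×B)₃ = ∂B₂/∂x − ∂B₁/∂y = 4*z - 4
∇×B = (-21*y - 10*z + 7, -10*x*z - 4*y, 4*z - 4)
At (-1, -3, 1): (60, 22, 0).

(60, 22, 0)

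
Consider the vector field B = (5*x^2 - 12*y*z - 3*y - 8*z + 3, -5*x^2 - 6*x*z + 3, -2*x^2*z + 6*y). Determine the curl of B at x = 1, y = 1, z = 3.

(12, -8, 11)

(∇×B)₁ = ∂B₃/∂y − ∂B₂/∂z = 6*x + 6
(∇×B)₂ = ∂B₁/∂z − ∂B₃/∂x = 4*x*z - 12*y - 8
(∇×B)₃ = ∂B₂/∂x − ∂B₁/∂y = -10*x + 6*z + 3
∇×B = (6*x + 6, 4*x*z - 12*y - 8, -10*x + 6*z + 3)
At (1, 1, 3): (12, -8, 11).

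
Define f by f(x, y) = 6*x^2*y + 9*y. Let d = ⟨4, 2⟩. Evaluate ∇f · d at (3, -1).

∂f/∂x = 12*x*y
∂f/∂y = 6*x^2 + 9
∇f at (3, -1) = (-36, 63)
∇f · d = (-36)(4) + (63)(2) = -18

-18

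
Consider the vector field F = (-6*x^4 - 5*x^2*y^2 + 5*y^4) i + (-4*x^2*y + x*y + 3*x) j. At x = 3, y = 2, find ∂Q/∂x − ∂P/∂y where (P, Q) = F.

-23

∂F₂/∂x = -8*x*y + y + 3
∂F₁/∂y = -10*x^2*y + 20*y^3
Scalar curl = 10*x^2*y - 8*x*y - 20*y^3 + y + 3
At (3, 2): -23.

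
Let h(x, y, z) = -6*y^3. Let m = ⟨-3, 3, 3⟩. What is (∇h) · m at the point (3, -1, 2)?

∂h/∂x = 0
∂h/∂y = -18*y^2
∂h/∂z = 0
∇h at (3, -1, 2) = (0, -18, 0)
∇h · m = (0)(-3) + (-18)(3) + (0)(3) = -54

-54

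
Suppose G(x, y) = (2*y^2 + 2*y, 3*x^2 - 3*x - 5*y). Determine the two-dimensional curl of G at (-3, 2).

-31

∂G₂/∂x = 6*x - 3
∂G₁/∂y = 4*y + 2
Scalar curl = 6*x - 4*y - 5
At (-3, 2): -31.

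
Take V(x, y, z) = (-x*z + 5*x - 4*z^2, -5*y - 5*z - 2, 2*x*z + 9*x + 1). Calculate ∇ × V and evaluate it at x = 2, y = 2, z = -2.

(∇×V)₁ = ∂V₃/∂y − ∂V₂/∂z = 5
(∇×V)₂ = ∂V₁/∂z − ∂V₃/∂x = -x - 10*z - 9
(∇×V)₃ = ∂V₂/∂x − ∂V₁/∂y = 0
∇×V = (5, -x - 10*z - 9, 0)
At (2, 2, -2): (5, 9, 0).

(5, 9, 0)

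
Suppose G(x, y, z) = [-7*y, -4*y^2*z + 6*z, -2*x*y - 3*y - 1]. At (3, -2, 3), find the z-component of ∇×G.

7

(∇×G)_3 = ∂G₂/∂x − ∂G₁/∂y
= 0 − (-7)
= 7
At (3, -2, 3): 7.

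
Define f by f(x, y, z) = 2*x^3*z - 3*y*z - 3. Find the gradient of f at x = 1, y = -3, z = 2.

(12, -6, 11)

∂f/∂x = 6*x^2*z
∂f/∂y = -3*z
∂f/∂z = 2*x^3 - 3*y
∇f = (6*x^2*z, -3*z, 2*x^3 - 3*y)
At (1, -3, 2): (12, -6, 11).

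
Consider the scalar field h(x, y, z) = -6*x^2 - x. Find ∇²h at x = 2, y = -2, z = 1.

∂²h/∂x² = -12
∂²h/∂y² = 0
∂²h/∂z² = 0
∇²h = -12
At (2, -2, 1): -12.

-12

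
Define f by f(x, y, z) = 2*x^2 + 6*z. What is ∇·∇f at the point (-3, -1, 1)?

∂²f/∂x² = 4
∂²f/∂y² = 0
∂²f/∂z² = 0
∇²f = 4
At (-3, -1, 1): 4.

4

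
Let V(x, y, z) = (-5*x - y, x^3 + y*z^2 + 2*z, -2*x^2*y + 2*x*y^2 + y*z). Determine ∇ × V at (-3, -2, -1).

(-1, 16, 28)

(∇×V)₁ = ∂V₃/∂y − ∂V₂/∂z = -2*x^2 + 4*x*y - 2*y*z + z - 2
(∇×V)₂ = ∂V₁/∂z − ∂V₃/∂x = 4*x*y - 2*y^2
(∇×V)₃ = ∂V₂/∂x − ∂V₁/∂y = 3*x^2 + 1
∇×V = (-2*x^2 + 4*x*y - 2*y*z + z - 2, 4*x*y - 2*y^2, 3*x^2 + 1)
At (-3, -2, -1): (-1, 16, 28).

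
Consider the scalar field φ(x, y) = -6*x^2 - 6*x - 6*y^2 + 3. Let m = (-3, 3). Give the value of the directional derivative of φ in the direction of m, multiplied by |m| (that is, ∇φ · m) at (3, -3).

234

∂φ/∂x = -12*x - 6
∂φ/∂y = -12*y
∇φ at (3, -3) = (-42, 36)
∇φ · m = (-42)(-3) + (36)(3) = 234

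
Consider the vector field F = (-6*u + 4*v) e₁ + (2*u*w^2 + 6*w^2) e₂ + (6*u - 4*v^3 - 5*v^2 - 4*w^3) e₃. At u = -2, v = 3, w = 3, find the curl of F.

(∇×F)₁ = ∂F₃/∂v − ∂F₂/∂w = -4*u*w - 12*v^2 - 10*v - 12*w
(∇×F)₂ = ∂F₁/∂w − ∂F₃/∂u = -6
(∇×F)₃ = ∂F₂/∂u − ∂F₁/∂v = 2*w^2 - 4
∇×F = (-4*u*w - 12*v^2 - 10*v - 12*w, -6, 2*w^2 - 4)
At (-2, 3, 3): (-150, -6, 14).

(-150, -6, 14)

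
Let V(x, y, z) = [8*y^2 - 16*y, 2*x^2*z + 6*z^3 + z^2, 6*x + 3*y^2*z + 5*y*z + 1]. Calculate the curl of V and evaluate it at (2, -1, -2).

(∇×V)₁ = ∂V₃/∂y − ∂V₂/∂z = -2*x^2 + 6*y*z - 18*z^2 + 3*z
(∇×V)₂ = ∂V₁/∂z − ∂V₃/∂x = -6
(∇×V)₃ = ∂V₂/∂x − ∂V₁/∂y = 4*x*z - 16*y + 16
∇×V = (-2*x^2 + 6*y*z - 18*z^2 + 3*z, -6, 4*x*z - 16*y + 16)
At (2, -1, -2): (-74, -6, 16).

(-74, -6, 16)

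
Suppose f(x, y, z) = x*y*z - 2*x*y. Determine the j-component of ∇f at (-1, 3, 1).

1

(∇f)_2 = ∂f/∂y = x*z - 2*x
At (-1, 3, 1): 1.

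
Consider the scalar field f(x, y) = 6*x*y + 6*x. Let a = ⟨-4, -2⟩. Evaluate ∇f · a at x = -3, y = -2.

∂f/∂x = 6*y + 6
∂f/∂y = 6*x
∇f at (-3, -2) = (-6, -18)
∇f · a = (-6)(-4) + (-18)(-2) = 60

60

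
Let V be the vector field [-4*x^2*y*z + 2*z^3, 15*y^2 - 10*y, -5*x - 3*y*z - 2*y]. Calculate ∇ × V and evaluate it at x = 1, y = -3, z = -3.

(∇×V)₁ = ∂V₃/∂y − ∂V₂/∂z = -3*z - 2
(∇×V)₂ = ∂V₁/∂z − ∂V₃/∂x = -4*x^2*y + 6*z^2 + 5
(∇×V)₃ = ∂V₂/∂x − ∂V₁/∂y = 4*x^2*z
∇×V = (-3*z - 2, -4*x^2*y + 6*z^2 + 5, 4*x^2*z)
At (1, -3, -3): (7, 71, -12).

(7, 71, -12)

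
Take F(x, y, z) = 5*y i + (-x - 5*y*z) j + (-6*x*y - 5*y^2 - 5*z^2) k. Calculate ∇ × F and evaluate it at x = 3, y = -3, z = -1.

(∇×F)₁ = ∂F₃/∂y − ∂F₂/∂z = -6*x - 5*y
(∇×F)₂ = ∂F₁/∂z − ∂F₃/∂x = 6*y
(∇×F)₃ = ∂F₂/∂x − ∂F₁/∂y = -6
∇×F = (-6*x - 5*y, 6*y, -6)
At (3, -3, -1): (-3, -18, -6).

(-3, -18, -6)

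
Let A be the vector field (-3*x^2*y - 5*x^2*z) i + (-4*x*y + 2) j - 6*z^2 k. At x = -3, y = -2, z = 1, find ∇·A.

∂A₁/∂x = -6*x*y - 10*x*z
∂A₂/∂y = -4*x
∂A₃/∂z = -12*z
∇·A = -6*x*y - 10*x*z - 4*x - 12*z
At (-3, -2, 1): -6.

-6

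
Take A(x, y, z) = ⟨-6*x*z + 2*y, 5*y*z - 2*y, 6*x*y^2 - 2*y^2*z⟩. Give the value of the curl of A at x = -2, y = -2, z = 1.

(∇×A)₁ = ∂A₃/∂y − ∂A₂/∂z = 12*x*y - 4*y*z - 5*y
(∇×A)₂ = ∂A₁/∂z − ∂A₃/∂x = -6*x - 6*y^2
(∇×A)₃ = ∂A₂/∂x − ∂A₁/∂y = -2
∇×A = (12*x*y - 4*y*z - 5*y, -6*x - 6*y^2, -2)
At (-2, -2, 1): (66, -12, -2).

(66, -12, -2)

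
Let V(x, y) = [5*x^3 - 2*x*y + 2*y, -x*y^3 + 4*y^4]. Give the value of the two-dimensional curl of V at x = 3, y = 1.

3

∂V₂/∂x = -y^3
∂V₁/∂y = -2*x + 2
Scalar curl = 2*x - y^3 - 2
At (3, 1): 3.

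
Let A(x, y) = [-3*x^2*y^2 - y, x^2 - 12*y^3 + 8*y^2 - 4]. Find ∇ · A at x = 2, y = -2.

-224

∂A₁/∂x = -6*x*y^2
∂A₂/∂y = -36*y^2 + 16*y
∇·A = -6*x*y^2 - 36*y^2 + 16*y
At (2, -2): -224.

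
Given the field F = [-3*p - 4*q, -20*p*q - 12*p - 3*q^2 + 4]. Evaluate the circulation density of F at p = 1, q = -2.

32

∂F₂/∂p = -20*q - 12
∂F₁/∂q = -4
Scalar curl = -20*q - 8
At (1, -2): 32.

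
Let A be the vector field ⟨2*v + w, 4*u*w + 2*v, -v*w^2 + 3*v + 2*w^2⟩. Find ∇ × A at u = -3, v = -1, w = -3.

(∇×A)₁ = ∂A₃/∂v − ∂A₂/∂w = -4*u - w^2 + 3
(∇×A)₂ = ∂A₁/∂w − ∂A₃/∂u = 1
(∇×A)₃ = ∂A₂/∂u − ∂A₁/∂v = 4*w - 2
∇×A = (-4*u - w^2 + 3, 1, 4*w - 2)
At (-3, -1, -3): (6, 1, -14).

(6, 1, -14)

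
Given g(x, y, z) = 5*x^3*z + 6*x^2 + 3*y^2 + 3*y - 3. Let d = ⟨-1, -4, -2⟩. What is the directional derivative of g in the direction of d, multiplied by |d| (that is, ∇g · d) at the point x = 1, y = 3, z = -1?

-91

∂g/∂x = 15*x^2*z + 12*x
∂g/∂y = 6*y + 3
∂g/∂z = 5*x^3
∇g at (1, 3, -1) = (-3, 21, 5)
∇g · d = (-3)(-1) + (21)(-4) + (5)(-2) = -91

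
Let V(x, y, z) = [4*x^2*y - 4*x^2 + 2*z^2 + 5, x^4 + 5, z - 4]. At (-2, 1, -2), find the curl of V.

(∇×V)₁ = ∂V₃/∂y − ∂V₂/∂z = 0
(∇×V)₂ = ∂V₁/∂z − ∂V₃/∂x = 4*z
(∇×V)₃ = ∂V₂/∂x − ∂V₁/∂y = 4*x^3 - 4*x^2
∇×V = (0, 4*z, 4*x^3 - 4*x^2)
At (-2, 1, -2): (0, -8, -48).

(0, -8, -48)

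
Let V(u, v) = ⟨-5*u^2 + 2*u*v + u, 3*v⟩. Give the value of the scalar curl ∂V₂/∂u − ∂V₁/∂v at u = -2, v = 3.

4

∂V₂/∂u = 0
∂V₁/∂v = 2*u
Scalar curl = -2*u
At (-2, 3): 4.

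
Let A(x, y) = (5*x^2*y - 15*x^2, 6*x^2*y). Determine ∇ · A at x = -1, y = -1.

∂A₁/∂x = 10*x*y - 30*x
∂A₂/∂y = 6*x^2
∇·A = 6*x^2 + 10*x*y - 30*x
At (-1, -1): 46.

46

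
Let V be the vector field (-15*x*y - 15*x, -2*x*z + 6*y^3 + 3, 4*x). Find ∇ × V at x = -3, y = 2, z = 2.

(∇×V)₁ = ∂V₃/∂y − ∂V₂/∂z = 2*x
(∇×V)₂ = ∂V₁/∂z − ∂V₃/∂x = -4
(∇×V)₃ = ∂V₂/∂x − ∂V₁/∂y = 15*x - 2*z
∇×V = (2*x, -4, 15*x - 2*z)
At (-3, 2, 2): (-6, -4, -49).

(-6, -4, -49)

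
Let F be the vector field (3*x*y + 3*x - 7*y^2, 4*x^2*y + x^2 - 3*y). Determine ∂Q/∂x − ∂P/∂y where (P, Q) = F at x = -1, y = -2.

∂F₂/∂x = 8*x*y + 2*x
∂F₁/∂y = 3*x - 14*y
Scalar curl = 8*x*y - x + 14*y
At (-1, -2): -11.

-11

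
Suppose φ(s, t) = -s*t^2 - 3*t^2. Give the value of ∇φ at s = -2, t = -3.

∂φ/∂s = -t^2
∂φ/∂t = -2*s*t - 6*t
∇φ = (-t^2, -2*s*t - 6*t)
At (-2, -3): (-9, 6).

(-9, 6)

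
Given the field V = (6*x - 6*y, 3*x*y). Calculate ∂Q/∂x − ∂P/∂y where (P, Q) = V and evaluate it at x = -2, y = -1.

3

∂V₂/∂x = 3*y
∂V₁/∂y = -6
Scalar curl = 3*y + 6
At (-2, -1): 3.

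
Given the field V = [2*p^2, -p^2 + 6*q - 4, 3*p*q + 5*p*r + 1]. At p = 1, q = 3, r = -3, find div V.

15

∂V₁/∂p = 4*p
∂V₂/∂q = 6
∂V₃/∂r = 5*p
∇·V = 9*p + 6
At (1, 3, -3): 15.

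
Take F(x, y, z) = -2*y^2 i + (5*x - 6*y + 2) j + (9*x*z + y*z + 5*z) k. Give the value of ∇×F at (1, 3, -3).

(-3, 27, 17)

(∇×F)₁ = ∂F₃/∂y − ∂F₂/∂z = z
(∇×F)₂ = ∂F₁/∂z − ∂F₃/∂x = -9*z
(∇×F)₃ = ∂F₂/∂x − ∂F₁/∂y = 4*y + 5
∇×F = (z, -9*z, 4*y + 5)
At (1, 3, -3): (-3, 27, 17).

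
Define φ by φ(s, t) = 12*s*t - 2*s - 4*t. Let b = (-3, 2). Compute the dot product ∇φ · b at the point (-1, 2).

∂φ/∂s = 12*t - 2
∂φ/∂t = 12*s - 4
∇φ at (-1, 2) = (22, -16)
∇φ · b = (22)(-3) + (-16)(2) = -98

-98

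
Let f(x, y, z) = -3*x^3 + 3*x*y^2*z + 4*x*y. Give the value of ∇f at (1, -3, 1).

(6, -14, 27)

∂f/∂x = -9*x^2 + 3*y^2*z + 4*y
∂f/∂y = 6*x*y*z + 4*x
∂f/∂z = 3*x*y^2
∇f = (-9*x^2 + 3*y^2*z + 4*y, 6*x*y*z + 4*x, 3*x*y^2)
At (1, -3, 1): (6, -14, 27).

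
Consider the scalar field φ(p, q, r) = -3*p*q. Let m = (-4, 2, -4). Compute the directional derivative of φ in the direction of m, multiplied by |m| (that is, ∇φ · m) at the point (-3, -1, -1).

∂φ/∂p = -3*q
∂φ/∂q = -3*p
∂φ/∂r = 0
∇φ at (-3, -1, -1) = (3, 9, 0)
∇φ · m = (3)(-4) + (9)(2) + (0)(-4) = 6

6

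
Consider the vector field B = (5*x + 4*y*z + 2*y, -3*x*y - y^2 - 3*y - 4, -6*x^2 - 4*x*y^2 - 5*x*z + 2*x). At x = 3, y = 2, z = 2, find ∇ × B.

(-48, 68, -16)

(∇×B)₁ = ∂B₃/∂y − ∂B₂/∂z = -8*x*y
(∇×B)₂ = ∂B₁/∂z − ∂B₃/∂x = 12*x + 4*y^2 + 4*y + 5*z - 2
(∇×B)₃ = ∂B₂/∂x − ∂B₁/∂y = -3*y - 4*z - 2
∇×B = (-8*x*y, 12*x + 4*y^2 + 4*y + 5*z - 2, -3*y - 4*z - 2)
At (3, 2, 2): (-48, 68, -16).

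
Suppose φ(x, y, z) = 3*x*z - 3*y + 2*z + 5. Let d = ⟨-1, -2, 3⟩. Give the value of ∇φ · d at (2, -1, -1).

∂φ/∂x = 3*z
∂φ/∂y = -3
∂φ/∂z = 3*x + 2
∇φ at (2, -1, -1) = (-3, -3, 8)
∇φ · d = (-3)(-1) + (-3)(-2) + (8)(3) = 33

33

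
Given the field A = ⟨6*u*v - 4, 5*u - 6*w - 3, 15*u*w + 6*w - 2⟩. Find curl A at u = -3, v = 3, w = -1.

(∇×A)₁ = ∂A₃/∂v − ∂A₂/∂w = 6
(∇×A)₂ = ∂A₁/∂w − ∂A₃/∂u = -15*w
(∇×A)₃ = ∂A₂/∂u − ∂A₁/∂v = -6*u + 5
∇×A = (6, -15*w, -6*u + 5)
At (-3, 3, -1): (6, 15, 23).

(6, 15, 23)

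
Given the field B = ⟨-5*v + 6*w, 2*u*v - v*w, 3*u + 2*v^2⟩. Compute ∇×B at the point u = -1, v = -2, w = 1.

(-10, 3, 1)

(∇×B)₁ = ∂B₃/∂v − ∂B₂/∂w = 5*v
(∇×B)₂ = ∂B₁/∂w − ∂B₃/∂u = 3
(∇×B)₃ = ∂B₂/∂u − ∂B₁/∂v = 2*v + 5
∇×B = (5*v, 3, 2*v + 5)
At (-1, -2, 1): (-10, 3, 1).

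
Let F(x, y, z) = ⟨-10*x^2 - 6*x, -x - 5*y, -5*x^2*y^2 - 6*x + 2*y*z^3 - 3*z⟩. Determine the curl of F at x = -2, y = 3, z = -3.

(-174, -174, -1)

(∇×F)₁ = ∂F₃/∂y − ∂F₂/∂z = -10*x^2*y + 2*z^3
(∇×F)₂ = ∂F₁/∂z − ∂F₃/∂x = 10*x*y^2 + 6
(∇×F)₃ = ∂F₂/∂x − ∂F₁/∂y = -1
∇×F = (-10*x^2*y + 2*z^3, 10*x*y^2 + 6, -1)
At (-2, 3, -3): (-174, -174, -1).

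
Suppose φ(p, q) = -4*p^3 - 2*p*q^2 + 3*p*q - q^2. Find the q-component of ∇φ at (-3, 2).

11

(∇φ)_2 = ∂φ/∂q = -4*p*q + 3*p - 2*q
At (-3, 2): 11.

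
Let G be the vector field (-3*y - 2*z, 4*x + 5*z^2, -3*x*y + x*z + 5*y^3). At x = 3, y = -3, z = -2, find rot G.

(∇×G)₁ = ∂G₃/∂y − ∂G₂/∂z = -3*x + 15*y^2 - 10*z
(∇×G)₂ = ∂G₁/∂z − ∂G₃/∂x = 3*y - z - 2
(∇×G)₃ = ∂G₂/∂x − ∂G₁/∂y = 7
∇×G = (-3*x + 15*y^2 - 10*z, 3*y - z - 2, 7)
At (3, -3, -2): (146, -9, 7).

(146, -9, 7)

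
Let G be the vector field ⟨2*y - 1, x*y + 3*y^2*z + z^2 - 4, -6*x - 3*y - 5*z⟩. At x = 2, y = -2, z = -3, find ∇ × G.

(∇×G)₁ = ∂G₃/∂y − ∂G₂/∂z = -3*y^2 - 2*z - 3
(∇×G)₂ = ∂G₁/∂z − ∂G₃/∂x = 6
(∇×G)₃ = ∂G₂/∂x − ∂G₁/∂y = y - 2
∇×G = (-3*y^2 - 2*z - 3, 6, y - 2)
At (2, -2, -3): (-9, 6, -4).

(-9, 6, -4)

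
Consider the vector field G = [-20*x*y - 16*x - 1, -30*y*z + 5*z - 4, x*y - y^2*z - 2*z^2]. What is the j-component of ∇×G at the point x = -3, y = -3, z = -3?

3

(∇×G)_2 = ∂G₁/∂z − ∂G₃/∂x
= 0 − (y)
= -y
At (-3, -3, -3): 3.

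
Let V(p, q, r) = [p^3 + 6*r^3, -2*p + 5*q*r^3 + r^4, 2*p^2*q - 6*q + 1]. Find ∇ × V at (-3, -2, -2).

(164, 48, -2)

(∇×V)₁ = ∂V₃/∂q − ∂V₂/∂r = 2*p^2 - 15*q*r^2 - 4*r^3 - 6
(∇×V)₂ = ∂V₁/∂r − ∂V₃/∂p = -4*p*q + 18*r^2
(∇×V)₃ = ∂V₂/∂p − ∂V₁/∂q = -2
∇×V = (2*p^2 - 15*q*r^2 - 4*r^3 - 6, -4*p*q + 18*r^2, -2)
At (-3, -2, -2): (164, 48, -2).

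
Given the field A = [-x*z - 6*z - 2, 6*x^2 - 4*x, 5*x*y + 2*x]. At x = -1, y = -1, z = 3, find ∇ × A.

(∇×A)₁ = ∂A₃/∂y − ∂A₂/∂z = 5*x
(∇×A)₂ = ∂A₁/∂z − ∂A₃/∂x = -x - 5*y - 8
(∇×A)₃ = ∂A₂/∂x − ∂A₁/∂y = 12*x - 4
∇×A = (5*x, -x - 5*y - 8, 12*x - 4)
At (-1, -1, 3): (-5, -2, -16).

(-5, -2, -16)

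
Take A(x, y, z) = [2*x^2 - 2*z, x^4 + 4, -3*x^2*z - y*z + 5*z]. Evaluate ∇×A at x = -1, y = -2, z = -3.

(∇×A)₁ = ∂A₃/∂y − ∂A₂/∂z = -z
(∇×A)₂ = ∂A₁/∂z − ∂A₃/∂x = 6*x*z - 2
(∇×A)₃ = ∂A₂/∂x − ∂A₁/∂y = 4*x^3
∇×A = (-z, 6*x*z - 2, 4*x^3)
At (-1, -2, -3): (3, 16, -4).

(3, 16, -4)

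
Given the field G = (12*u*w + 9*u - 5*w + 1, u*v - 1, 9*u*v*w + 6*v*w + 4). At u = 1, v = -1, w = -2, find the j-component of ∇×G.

-11

(∇×G)_2 = ∂G₁/∂w − ∂G₃/∂u
= 12*u - 5 − (9*v*w)
= 12*u - 9*v*w - 5
At (1, -1, -2): -11.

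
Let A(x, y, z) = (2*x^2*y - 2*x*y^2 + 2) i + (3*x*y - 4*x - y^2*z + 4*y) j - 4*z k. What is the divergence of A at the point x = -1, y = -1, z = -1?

∂A₁/∂x = 4*x*y - 2*y^2
∂A₂/∂y = 3*x - 2*y*z + 4
∂A₃/∂z = -4
∇·A = 4*x*y + 3*x - 2*y^2 - 2*y*z
At (-1, -1, -1): -3.

-3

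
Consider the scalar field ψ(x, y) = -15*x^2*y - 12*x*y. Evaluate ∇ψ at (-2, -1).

∂ψ/∂x = -30*x*y - 12*y
∂ψ/∂y = -15*x^2 - 12*x
∇ψ = (-30*x*y - 12*y, -15*x^2 - 12*x)
At (-2, -1): (-48, -36).

(-48, -36)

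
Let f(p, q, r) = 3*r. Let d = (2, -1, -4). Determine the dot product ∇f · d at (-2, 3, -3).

∂f/∂p = 0
∂f/∂q = 0
∂f/∂r = 3
∇f at (-2, 3, -3) = (0, 0, 3)
∇f · d = (0)(2) + (0)(-1) + (3)(-4) = -12

-12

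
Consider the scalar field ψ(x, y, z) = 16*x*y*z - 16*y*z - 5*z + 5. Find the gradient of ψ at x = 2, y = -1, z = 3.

∂ψ/∂x = 16*y*z
∂ψ/∂y = 16*x*z - 16*z
∂ψ/∂z = 16*x*y - 16*y - 5
∇ψ = (16*y*z, 16*x*z - 16*z, 16*x*y - 16*y - 5)
At (2, -1, 3): (-48, 48, -21).

(-48, 48, -21)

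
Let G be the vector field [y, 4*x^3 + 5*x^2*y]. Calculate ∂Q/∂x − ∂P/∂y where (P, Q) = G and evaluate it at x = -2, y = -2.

∂G₂/∂x = 12*x^2 + 10*x*y
∂G₁/∂y = 1
Scalar curl = 12*x^2 + 10*x*y - 1
At (-2, -2): 87.

87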